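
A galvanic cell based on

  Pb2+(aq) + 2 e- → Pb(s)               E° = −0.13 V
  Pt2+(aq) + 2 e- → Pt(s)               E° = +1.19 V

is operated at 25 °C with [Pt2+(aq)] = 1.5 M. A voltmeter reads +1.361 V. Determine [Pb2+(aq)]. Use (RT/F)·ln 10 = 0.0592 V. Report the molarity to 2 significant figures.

0.062 M

With Pt²⁺/Pt at the cathode and Pb²⁺/Pb at the anode, E°cell = +1.19 − (−0.13) = +1.32 V (n = 2).
From the Nernst equation, log Q = n(E° − E)/0.0592 = 2·(+1.32 − (+1.361))/0.0592 = −1.385.
The balanced reaction is Pt2+(aq) + Pb(s) → Pt(s) + Pb2+(aq), so Q = [Pb2+(aq)] / [Pt2+(aq)].
Substituting the known concentrations and solving, log [Pb2+(aq)] = −1.209 and [Pb2+(aq)] = 0.062 M.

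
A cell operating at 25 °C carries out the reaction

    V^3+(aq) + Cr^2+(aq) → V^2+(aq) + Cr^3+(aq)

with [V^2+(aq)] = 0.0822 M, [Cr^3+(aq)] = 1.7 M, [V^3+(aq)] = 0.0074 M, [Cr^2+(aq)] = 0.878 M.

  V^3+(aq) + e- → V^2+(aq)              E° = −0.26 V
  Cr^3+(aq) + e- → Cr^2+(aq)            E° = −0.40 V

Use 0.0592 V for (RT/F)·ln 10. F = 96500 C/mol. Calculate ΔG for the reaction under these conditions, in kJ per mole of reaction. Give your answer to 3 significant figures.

−5.90 kJ/mol

The standard cell potential is −0.26 − (−0.40) = +0.14 V, with n = 1 electron in the balanced equation.
Here Q = ([V^2+(aq)]·[Cr^3+(aq)]) / ([V^3+(aq)]·[Cr^2+(aq)]) = 21.5 (log Q = 1.333), giving E = +0.14 − (0.0592/1)·(1.333) = +0.0611 V.
Then ΔG = −nFE = −1 × 96500 × +0.0611 J/mol = −5.90 kJ/mol.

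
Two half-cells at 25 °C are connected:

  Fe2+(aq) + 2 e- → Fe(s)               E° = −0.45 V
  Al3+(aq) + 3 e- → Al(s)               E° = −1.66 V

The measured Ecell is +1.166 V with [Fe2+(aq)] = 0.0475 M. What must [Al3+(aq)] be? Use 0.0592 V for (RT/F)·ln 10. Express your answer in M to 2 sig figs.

1.8 M

With Fe²⁺/Fe at the cathode and Al³⁺/Al at the anode, E°cell = −0.45 − (−1.66) = +1.21 V (n = 6).
Since E = E° − (0.0592/n)·log Q, log Q = n(E° − E)/0.0592 = 4.459.
For 3 Fe2+(aq) + 2 Al(s) → 3 Fe(s) + 2 Al3+(aq), the reaction quotient is Q = [Al3+(aq)]^2 / [Fe2+(aq)]^3.
Solving for the unknown gives log [Al3+(aq)] = 0.245, so [Al3+(aq)] ≈ 1.8 M.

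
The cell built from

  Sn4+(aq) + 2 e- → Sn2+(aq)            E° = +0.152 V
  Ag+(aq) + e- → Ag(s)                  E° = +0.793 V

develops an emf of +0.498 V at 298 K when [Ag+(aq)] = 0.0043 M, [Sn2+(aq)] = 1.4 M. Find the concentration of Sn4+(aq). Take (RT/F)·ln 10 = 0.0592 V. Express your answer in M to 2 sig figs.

1.8 M

With Ag⁺/Ag at the cathode and Sn⁴⁺/Sn²⁺ at the anode, E°cell = +0.793 − (+0.152) = +0.641 V (n = 2).
Rearranging E = E° − (0.0592/n)·log Q gives log Q = 2(+0.641 − (+0.498))/0.0592 = 4.831.
Balancing electrons gives 2 Ag+(aq) + Sn2+(aq) → 2 Ag(s) + Sn4+(aq); thus Q = [Sn4+(aq)] / ([Ag+(aq)]^2·[Sn2+(aq)]).
Substituting the known concentrations and solving, log [Sn4+(aq)] = 0.244 and [Sn4+(aq)] = 1.8 M.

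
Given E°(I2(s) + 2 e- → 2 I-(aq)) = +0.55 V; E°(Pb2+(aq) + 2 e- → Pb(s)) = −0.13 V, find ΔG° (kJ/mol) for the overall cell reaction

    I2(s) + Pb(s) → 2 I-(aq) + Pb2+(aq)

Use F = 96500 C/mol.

In the reaction as written I2(s) is reduced, so the I₂/I⁻ couple is the cathode and Pb²⁺/Pb is the anode.
E°cell = +0.55 − (−0.13) = +0.68 V; balancing electrons gives n = 2.
ΔG° = −nFE°cell = −(2)(96500)(+0.68) J/mol = −131 kJ/mol.

−131 kJ/mol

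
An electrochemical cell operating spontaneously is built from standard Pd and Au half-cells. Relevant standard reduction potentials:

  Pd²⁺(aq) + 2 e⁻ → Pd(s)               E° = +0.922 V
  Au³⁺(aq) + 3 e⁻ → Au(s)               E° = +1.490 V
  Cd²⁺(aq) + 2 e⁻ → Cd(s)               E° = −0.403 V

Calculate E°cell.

Of the two couples in this cell, the one with the more positive reduction potential is reduced at the cathode: here that is Au³⁺/Au (+1.490 V); Pd²⁺/Pd (+0.922 V) is the anode.
E°cell = E°(cathode) − E°(anode) = +1.490 − (+0.922) = +0.568 V.

+0.568 V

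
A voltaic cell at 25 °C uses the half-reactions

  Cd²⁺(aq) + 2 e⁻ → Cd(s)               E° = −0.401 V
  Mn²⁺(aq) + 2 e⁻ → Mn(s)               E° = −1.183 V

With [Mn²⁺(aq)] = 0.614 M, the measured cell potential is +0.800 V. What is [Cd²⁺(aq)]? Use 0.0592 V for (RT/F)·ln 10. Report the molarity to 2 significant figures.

With Cd²⁺/Cd at the cathode and Mn²⁺/Mn at the anode, E°cell = −0.401 − (−1.183) = +0.782 V (n = 2).
From the Nernst equation, log Q = n(E° − E)/0.0592 = 2·(+0.782 − (+0.800))/0.0592 = −0.608.
The balanced reaction is Cd²⁺(aq) + Mn(s) → Cd(s) + Mn²⁺(aq), so Q = [Mn²⁺(aq)] / [Cd²⁺(aq)].
Solving for the unknown gives log [Cd²⁺(aq)] = 0.396, so [Cd²⁺(aq)] ≈ 2.5 M.

2.5 M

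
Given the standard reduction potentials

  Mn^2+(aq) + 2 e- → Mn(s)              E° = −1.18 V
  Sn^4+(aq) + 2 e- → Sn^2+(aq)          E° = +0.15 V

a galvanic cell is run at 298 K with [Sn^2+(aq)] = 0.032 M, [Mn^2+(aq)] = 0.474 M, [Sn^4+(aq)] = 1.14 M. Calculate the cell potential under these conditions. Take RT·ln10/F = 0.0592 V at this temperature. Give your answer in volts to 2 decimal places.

The Sn⁴⁺/Sn²⁺ couple has the more positive E°, so it is the cathode; Mn²⁺/Mn is the anode.
The standard potential is +0.15 − (−1.18) = +1.33 V and the balanced reaction transfers n = 2 electrons.
Balancing gives Sn^4+(aq) + Mn(s) → Sn^2+(aq) + Mn^2+(aq); hence Q = ([Sn^2+(aq)]·[Mn^2+(aq)]) / [Sn^4+(aq)] = 0.0133 (log Q = −1.876).
Applying E = E° − (RT ln10/nF)·log Q gives +1.33 − (0.0592/2)(−1.876) = +1.39 V.

+1.39 V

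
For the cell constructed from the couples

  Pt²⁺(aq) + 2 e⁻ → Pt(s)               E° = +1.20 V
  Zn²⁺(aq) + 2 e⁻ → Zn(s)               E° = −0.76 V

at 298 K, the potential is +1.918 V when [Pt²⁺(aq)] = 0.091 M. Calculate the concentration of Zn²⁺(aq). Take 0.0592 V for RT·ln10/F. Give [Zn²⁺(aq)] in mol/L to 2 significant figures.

2.4 M

The Pt²⁺/Pt couple has the larger reduction potential, so it is the cathode: E°cell = +1.20 − (−0.76) = +1.96 V and n = 2.
From the Nernst equation, log Q = n(E° − E)/0.0592 = 2·(+1.96 − (+1.918))/0.0592 = 1.419.
For Pt²⁺(aq) + Zn(s) → Pt(s) + Zn²⁺(aq), the reaction quotient is Q = [Zn²⁺(aq)] / [Pt²⁺(aq)].
Isolating [Zn²⁺(aq)] in Q = 10^{1.419} yields log [Zn²⁺(aq)] = 0.378, i.e. 2.4 M.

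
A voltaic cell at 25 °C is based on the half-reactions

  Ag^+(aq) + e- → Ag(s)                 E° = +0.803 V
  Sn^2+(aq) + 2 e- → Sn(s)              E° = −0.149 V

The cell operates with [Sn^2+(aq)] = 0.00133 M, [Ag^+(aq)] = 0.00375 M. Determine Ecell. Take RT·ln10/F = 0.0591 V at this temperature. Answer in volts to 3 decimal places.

+0.894 V

Since E°(Ag⁺/Ag) > E°(Sn²⁺/Sn), Ag⁺/Ag serves as the cathode.
E°cell = E°cat − E°an = +0.803 − (−0.149) = +0.952 V; n = 2.
For the overall reaction 2 Ag^+(aq) + Sn(s) → 2 Ag(s) + Sn^2+(aq), Q = [Sn^2+(aq)] / [Ag^+(aq)]^2 = 94.6, giving log Q = 1.976.
Applying E = E° − (RT ln10/nF)·log Q gives +0.952 − (0.0591/2)(1.976) = +0.894 V.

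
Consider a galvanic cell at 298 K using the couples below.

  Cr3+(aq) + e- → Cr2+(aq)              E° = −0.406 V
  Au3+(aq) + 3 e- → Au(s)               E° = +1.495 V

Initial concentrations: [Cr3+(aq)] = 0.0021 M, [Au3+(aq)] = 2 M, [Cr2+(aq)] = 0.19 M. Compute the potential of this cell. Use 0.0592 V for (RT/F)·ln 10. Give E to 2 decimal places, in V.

+2.02 V

Since E°(Au³⁺/Au) > E°(Cr³⁺/Cr²⁺), Au³⁺/Au serves as the cathode.
The standard potential is +1.495 − (−0.406) = +1.901 V and the balanced reaction transfers n = 3 electrons.
For the overall reaction Au3+(aq) + 3 Cr2+(aq) → Au(s) + 3 Cr3+(aq), Q = [Cr3+(aq)]^3 / ([Au3+(aq)]·[Cr2+(aq)]^3) = 6.75×10^−7, giving log Q = −6.171.
Applying E = E° − (RT ln10/nF)·log Q gives +1.901 − (0.0592/3)(−6.171) = +2.02 V.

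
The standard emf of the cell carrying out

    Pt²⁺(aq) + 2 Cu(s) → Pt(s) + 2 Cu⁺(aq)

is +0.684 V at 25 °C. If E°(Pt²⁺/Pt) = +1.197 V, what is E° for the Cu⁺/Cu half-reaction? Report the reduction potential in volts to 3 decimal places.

In the reaction as written the Pt²⁺/Pt couple is reduced (cathode) and Cu⁺/Cu is oxidized (anode), so E°cell = E°(Pt²⁺/Pt) − E°(Cu⁺/Cu).
E°(Cu⁺/Cu) = E°(cathode) − E°cell = +1.197 − (+0.684) = +0.513 V.

+0.513 V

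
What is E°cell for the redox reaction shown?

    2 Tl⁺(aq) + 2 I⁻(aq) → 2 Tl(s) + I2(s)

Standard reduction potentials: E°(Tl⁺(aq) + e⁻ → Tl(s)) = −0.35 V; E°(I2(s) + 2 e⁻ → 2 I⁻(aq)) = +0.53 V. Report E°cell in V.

−0.88 V

In the reaction as written, Tl⁺(aq) is reduced (cathode) and I2(s) is produced by oxidation at the anode.
E°cell = E°(cathode) − E°(anode) = −0.35 − (+0.53) = −0.88 V.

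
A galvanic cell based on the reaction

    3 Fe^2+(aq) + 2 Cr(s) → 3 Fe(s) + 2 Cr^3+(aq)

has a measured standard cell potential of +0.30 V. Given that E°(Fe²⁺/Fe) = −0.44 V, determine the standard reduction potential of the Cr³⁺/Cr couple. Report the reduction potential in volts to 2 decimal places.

In the reaction as written the Fe²⁺/Fe couple is reduced (cathode) and Cr³⁺/Cr is oxidized (anode), so E°cell = E°(Fe²⁺/Fe) − E°(Cr³⁺/Cr).
E°(Cr³⁺/Cr) = E°(cathode) − E°cell = −0.44 − (+0.30) = −0.74 V.

−0.74 V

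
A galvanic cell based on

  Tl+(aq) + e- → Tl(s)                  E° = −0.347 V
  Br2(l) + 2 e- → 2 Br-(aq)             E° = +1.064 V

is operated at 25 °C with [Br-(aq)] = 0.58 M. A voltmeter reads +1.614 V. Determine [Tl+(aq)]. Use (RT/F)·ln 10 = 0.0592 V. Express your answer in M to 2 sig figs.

0.00064 M

The Br₂/Br⁻ couple has the larger reduction potential, so it is the cathode: E°cell = +1.064 − (−0.347) = +1.411 V and n = 2.
Since E = E° − (0.0592/n)·log Q, log Q = n(E° − E)/0.0592 = −6.858.
Balancing electrons gives Br2(l) + 2 Tl(s) → 2 Br-(aq) + 2 Tl+(aq); thus Q = [Br-(aq)]^2·[Tl+(aq)]^2.
Solving for the unknown gives log [Tl+(aq)] = −3.192, so [Tl+(aq)] ≈ 0.00064 M.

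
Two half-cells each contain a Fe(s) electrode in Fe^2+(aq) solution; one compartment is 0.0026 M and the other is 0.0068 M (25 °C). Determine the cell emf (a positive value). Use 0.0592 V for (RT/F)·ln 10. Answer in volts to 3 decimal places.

0.012 V

For a concentration cell E°cell = 0, since both electrodes use the same couple.
The compartment with the higher Fe^2+(aq) concentration (0.0068 M) acts as the cathode; ions are reduced there and produced at the dilute (0.0026 M) anode.
With n = 2, Ecell = −(0.0592/2)·log([dilute]/[conc]) = −(0.0592/2)·log(0.0026/0.0068) = +0.012 V.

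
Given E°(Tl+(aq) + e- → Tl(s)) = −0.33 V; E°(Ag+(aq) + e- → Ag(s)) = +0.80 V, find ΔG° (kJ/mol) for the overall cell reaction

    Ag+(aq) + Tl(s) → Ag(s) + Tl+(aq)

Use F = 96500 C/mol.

−109 kJ/mol

In the reaction as written Ag+(aq) is reduced, so the Ag⁺/Ag couple is the cathode and Tl⁺/Tl is the anode.
E°cell = +0.80 − (−0.33) = +1.13 V; balancing electrons gives n = 1.
ΔG° = −nFE°cell = −(1)(96500)(+1.13) J/mol = −109 kJ/mol.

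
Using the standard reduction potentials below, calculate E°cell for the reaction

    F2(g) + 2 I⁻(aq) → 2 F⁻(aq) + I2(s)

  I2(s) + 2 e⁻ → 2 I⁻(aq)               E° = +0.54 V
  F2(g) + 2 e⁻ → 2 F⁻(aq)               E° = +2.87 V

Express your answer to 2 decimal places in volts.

+2.33 V

In the reaction as written, F2(g) is reduced (cathode) and I2(s) is produced by oxidation at the anode.
E°cell = E°(cathode) − E°(anode) = +2.87 − (+0.54) = +2.33 V.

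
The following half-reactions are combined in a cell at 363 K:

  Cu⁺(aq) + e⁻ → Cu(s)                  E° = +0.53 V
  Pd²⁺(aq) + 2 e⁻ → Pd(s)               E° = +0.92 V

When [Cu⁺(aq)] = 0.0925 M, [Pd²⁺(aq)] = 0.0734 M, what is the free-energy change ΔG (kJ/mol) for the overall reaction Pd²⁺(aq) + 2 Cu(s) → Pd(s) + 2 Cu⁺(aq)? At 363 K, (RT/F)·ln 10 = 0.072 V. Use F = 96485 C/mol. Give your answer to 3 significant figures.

With Pd²⁺/Pd reduced at the cathode, E°cell = +0.92 − (+0.53) = +0.39 V and n = 2.
Here Q = [Cu⁺(aq)]^2 / [Pd²⁺(aq)] = 0.117 (log Q = −0.933), giving E = +0.39 − (0.072/2)·(−0.933) = +0.4236 V.
Finally ΔG = −nFE = −(2)(96485 C/mol)(+0.4236 V) = −81.7 kJ/mol.

−81.7 kJ/mol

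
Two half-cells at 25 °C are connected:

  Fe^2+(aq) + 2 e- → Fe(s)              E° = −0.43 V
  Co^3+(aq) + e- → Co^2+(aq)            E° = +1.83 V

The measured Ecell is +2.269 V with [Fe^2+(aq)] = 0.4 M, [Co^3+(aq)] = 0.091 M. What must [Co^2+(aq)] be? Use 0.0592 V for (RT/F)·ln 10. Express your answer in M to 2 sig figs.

The Co³⁺/Co²⁺ couple has the larger reduction potential, so it is the cathode: E°cell = +1.83 − (−0.43) = +2.26 V and n = 2.
Since E = E° − (0.0592/n)·log Q, log Q = n(E° − E)/0.0592 = −0.304.
The balanced reaction is 2 Co^3+(aq) + Fe(s) → 2 Co^2+(aq) + Fe^2+(aq), so Q = ([Co^2+(aq)]^2·[Fe^2+(aq)]) / [Co^3+(aq)]^2.
Isolating [Co^2+(aq)] in Q = 10^{−0.304} yields log [Co^2+(aq)] = −0.994, i.e. 0.10 M.

0.10 M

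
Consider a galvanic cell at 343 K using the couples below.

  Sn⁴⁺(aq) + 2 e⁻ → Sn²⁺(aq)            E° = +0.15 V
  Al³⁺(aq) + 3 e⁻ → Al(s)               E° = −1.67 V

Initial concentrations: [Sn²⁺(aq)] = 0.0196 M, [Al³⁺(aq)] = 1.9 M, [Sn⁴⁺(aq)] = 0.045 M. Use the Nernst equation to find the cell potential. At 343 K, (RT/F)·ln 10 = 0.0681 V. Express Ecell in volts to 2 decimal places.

+1.83 V

Sn⁴⁺/Sn²⁺ is reduced (cathode, E° = +0.15 V) and Al³⁺/Al is oxidized (anode).
E°cell = E°cat − E°an = +0.15 − (−1.67) = +1.82 V; n = 6.
The balanced reaction is 3 Sn⁴⁺(aq) + 2 Al(s) → 3 Sn²⁺(aq) + 2 Al³⁺(aq), so Q = ([Sn²⁺(aq)]^3·[Al³⁺(aq)]^2) / [Sn⁴⁺(aq)]^3 = 0.298 and log Q = −0.525.
E = E° − (0.0681/n)·log Q = +1.82 − (0.0681/6)(−0.525) = +1.83 V.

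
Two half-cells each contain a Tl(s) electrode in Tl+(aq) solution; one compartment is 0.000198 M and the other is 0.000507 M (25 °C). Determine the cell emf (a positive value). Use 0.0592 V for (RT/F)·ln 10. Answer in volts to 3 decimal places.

For a concentration cell E°cell = 0, since both electrodes use the same couple.
The compartment with the higher Tl+(aq) concentration (0.000507 M) acts as the cathode; ions are reduced there and produced at the dilute (0.000198 M) anode.
With n = 1, Ecell = −(0.0592/1)·log([dilute]/[conc]) = −(0.0592/1)·log(0.000198/0.000507) = +0.024 V.

0.024 V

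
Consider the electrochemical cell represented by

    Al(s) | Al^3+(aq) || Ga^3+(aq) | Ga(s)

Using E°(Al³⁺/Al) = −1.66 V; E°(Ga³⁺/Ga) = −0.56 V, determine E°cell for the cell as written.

By convention the left-hand electrode in cell notation is the anode (oxidation) and the right-hand electrode is the cathode (reduction).
E°cell = E°(right) − E°(left) = −0.56 − (−1.66) = +1.10 V.

+1.10 V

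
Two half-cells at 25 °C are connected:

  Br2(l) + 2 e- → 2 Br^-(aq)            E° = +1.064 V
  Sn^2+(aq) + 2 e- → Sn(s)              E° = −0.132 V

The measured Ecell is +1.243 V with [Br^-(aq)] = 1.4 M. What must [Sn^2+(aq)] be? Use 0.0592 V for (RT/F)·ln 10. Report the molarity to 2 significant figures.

0.013 M

The Br₂/Br⁻ couple has the larger reduction potential, so it is the cathode: E°cell = +1.064 − (−0.132) = +1.196 V and n = 2.
Since E = E° − (0.0592/n)·log Q, log Q = n(E° − E)/0.0592 = −1.588.
Balancing electrons gives Br2(l) + Sn(s) → 2 Br^-(aq) + Sn^2+(aq); thus Q = [Br^-(aq)]^2·[Sn^2+(aq)].
Isolating [Sn^2+(aq)] in Q = 10^{−1.588} yields log [Sn^2+(aq)] = −1.880, i.e. 0.013 M.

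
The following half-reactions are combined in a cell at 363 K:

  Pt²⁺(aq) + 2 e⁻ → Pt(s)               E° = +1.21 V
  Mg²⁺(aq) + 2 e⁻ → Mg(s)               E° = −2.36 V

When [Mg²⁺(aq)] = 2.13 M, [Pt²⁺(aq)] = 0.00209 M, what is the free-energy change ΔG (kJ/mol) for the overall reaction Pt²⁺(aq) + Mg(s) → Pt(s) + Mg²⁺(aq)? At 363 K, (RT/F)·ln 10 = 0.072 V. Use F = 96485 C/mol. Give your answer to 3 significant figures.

E°cell = +1.21 − (−2.36) = +3.57 V; the balanced reaction transfers n = 2 electrons.
Here Q = [Mg²⁺(aq)] / [Pt²⁺(aq)] = 1.02×10^3 (log Q = 3.008), giving E = +3.57 − (0.072/2)·(3.008) = +3.4617 V.
ΔG = −nFE = −(2)(96485)(+3.4617) J/mol = −668 kJ/mol.

−668 kJ/mol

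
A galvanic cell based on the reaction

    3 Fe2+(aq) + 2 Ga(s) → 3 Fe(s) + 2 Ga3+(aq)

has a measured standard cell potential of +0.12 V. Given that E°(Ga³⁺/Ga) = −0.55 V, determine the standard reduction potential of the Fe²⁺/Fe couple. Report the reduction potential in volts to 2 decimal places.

In the reaction as written the Fe²⁺/Fe couple is reduced (cathode) and Ga³⁺/Ga is oxidized (anode), so E°cell = E°(Fe²⁺/Fe) − E°(Ga³⁺/Ga).
E°(Fe²⁺/Fe) = E°cell + E°(anode) = +0.12 + (−0.55) = −0.43 V.

−0.43 V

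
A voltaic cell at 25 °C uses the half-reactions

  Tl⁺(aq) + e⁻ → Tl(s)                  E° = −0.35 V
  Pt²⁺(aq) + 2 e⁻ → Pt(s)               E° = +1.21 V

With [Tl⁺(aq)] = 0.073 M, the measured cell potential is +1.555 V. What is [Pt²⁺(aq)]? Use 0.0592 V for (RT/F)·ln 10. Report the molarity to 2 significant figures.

0.0036 M

Pt²⁺/Pt is the cathode (higher E°); E°cell = +1.21 − (−0.35) = +1.56 V with n = 2.
From the Nernst equation, log Q = n(E° − E)/0.0592 = 2·(+1.56 − (+1.555))/0.0592 = 0.169.
For Pt²⁺(aq) + 2 Tl(s) → Pt(s) + 2 Tl⁺(aq), the reaction quotient is Q = [Tl⁺(aq)]^2 / [Pt²⁺(aq)].
Substituting the known concentrations and solving, log [Pt²⁺(aq)] = −2.442 and [Pt²⁺(aq)] = 0.0036 M.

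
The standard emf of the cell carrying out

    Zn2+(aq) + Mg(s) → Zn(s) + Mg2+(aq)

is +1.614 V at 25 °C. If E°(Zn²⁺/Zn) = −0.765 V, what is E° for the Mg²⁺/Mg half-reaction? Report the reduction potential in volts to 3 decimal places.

In the reaction as written the Zn²⁺/Zn couple is reduced (cathode) and Mg²⁺/Mg is oxidized (anode), so E°cell = E°(Zn²⁺/Zn) − E°(Mg²⁺/Mg).
E°(Mg²⁺/Mg) = E°(cathode) − E°cell = −0.765 − (+1.614) = −2.379 V.

−2.379 V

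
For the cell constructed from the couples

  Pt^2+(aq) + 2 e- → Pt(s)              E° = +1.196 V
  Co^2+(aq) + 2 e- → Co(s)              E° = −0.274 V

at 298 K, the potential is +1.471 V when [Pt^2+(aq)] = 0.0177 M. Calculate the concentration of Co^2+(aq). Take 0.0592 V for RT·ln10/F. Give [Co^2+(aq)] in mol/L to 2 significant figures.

The Pt²⁺/Pt couple has the larger reduction potential, so it is the cathode: E°cell = +1.196 − (−0.274) = +1.470 V and n = 2.
Since E = E° − (0.0592/n)·log Q, log Q = n(E° − E)/0.0592 = −0.034.
For Pt^2+(aq) + Co(s) → Pt(s) + Co^2+(aq), the reaction quotient is Q = [Co^2+(aq)] / [Pt^2+(aq)].
Substituting the known concentrations and solving, log [Co^2+(aq)] = −1.786 and [Co^2+(aq)] = 0.016 M.

0.016 M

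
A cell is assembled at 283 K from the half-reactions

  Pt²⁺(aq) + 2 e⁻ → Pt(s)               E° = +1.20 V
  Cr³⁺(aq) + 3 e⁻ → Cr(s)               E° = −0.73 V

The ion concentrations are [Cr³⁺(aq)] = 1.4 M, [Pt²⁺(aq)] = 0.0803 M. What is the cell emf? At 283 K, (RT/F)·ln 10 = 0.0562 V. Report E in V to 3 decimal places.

Pt²⁺/Pt is reduced (cathode, E° = +1.20 V) and Cr³⁺/Cr is oxidized (anode).
E°cell = +1.20 − (−0.73) = +1.93 V, with n = 6 electrons transferred.
Balancing gives 3 Pt²⁺(aq) + 2 Cr(s) → 3 Pt(s) + 2 Cr³⁺(aq); hence Q = [Cr³⁺(aq)]^2 / [Pt²⁺(aq)]^3 = 3.79×10^3 (log Q = 3.578).
By the Nernst equation, E = +1.93 − (0.0562/6)·(3.578) = +1.896 V.

+1.896 V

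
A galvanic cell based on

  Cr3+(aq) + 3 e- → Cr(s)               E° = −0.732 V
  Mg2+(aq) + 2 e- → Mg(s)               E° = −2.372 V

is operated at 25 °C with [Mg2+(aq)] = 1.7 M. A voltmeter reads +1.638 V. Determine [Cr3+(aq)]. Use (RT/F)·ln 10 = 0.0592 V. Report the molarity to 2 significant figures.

The Cr³⁺/Cr couple has the larger reduction potential, so it is the cathode: E°cell = −0.732 − (−2.372) = +1.640 V and n = 6.
Rearranging E = E° − (0.0592/n)·log Q gives log Q = 6(+1.640 − (+1.638))/0.0592 = 0.203.
Balancing electrons gives 2 Cr3+(aq) + 3 Mg(s) → 2 Cr(s) + 3 Mg2+(aq); thus Q = [Mg2+(aq)]^3 / [Cr3+(aq)]^2.
Isolating [Cr3+(aq)] in Q = 10^{0.203} yields log [Cr3+(aq)] = 0.244, i.e. 1.8 M.

1.8 M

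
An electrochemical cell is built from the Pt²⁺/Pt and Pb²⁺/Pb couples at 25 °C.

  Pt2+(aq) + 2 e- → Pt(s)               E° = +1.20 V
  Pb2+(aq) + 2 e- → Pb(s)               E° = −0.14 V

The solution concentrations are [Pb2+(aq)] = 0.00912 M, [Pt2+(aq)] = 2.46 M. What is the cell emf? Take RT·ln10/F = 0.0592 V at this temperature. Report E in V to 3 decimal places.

+1.412 V

The Pt²⁺/Pt couple has the more positive E°, so it is the cathode; Pb²⁺/Pb is the anode.
E°cell = E°cat − E°an = +1.20 − (−0.14) = +1.34 V; n = 2.
Balancing gives Pt2+(aq) + Pb(s) → Pt(s) + Pb2+(aq); hence Q = [Pb2+(aq)] / [Pt2+(aq)] = 0.00371 (log Q = −2.431).
E = E° − (0.0592/n)·log Q = +1.34 − (0.0592/2)(−2.431) = +1.412 V.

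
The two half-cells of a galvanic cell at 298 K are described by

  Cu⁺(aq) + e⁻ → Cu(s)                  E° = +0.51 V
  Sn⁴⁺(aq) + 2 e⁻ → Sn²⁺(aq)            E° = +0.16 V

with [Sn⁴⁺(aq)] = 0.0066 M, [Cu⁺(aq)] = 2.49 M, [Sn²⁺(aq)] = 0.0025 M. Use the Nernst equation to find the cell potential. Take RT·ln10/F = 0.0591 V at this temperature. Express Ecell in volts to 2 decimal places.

+0.36 V

The Cu⁺/Cu couple has the more positive E°, so it is the cathode; Sn⁴⁺/Sn²⁺ is the anode.
The standard potential is +0.51 − (+0.16) = +0.35 V and the balanced reaction transfers n = 2 electrons.
Balancing gives 2 Cu⁺(aq) + Sn²⁺(aq) → 2 Cu(s) + Sn⁴⁺(aq); hence Q = [Sn⁴⁺(aq)] / ([Cu⁺(aq)]^2·[Sn²⁺(aq)]) = 0.426 (log Q = −0.371).
Applying E = E° − (RT ln10/nF)·log Q gives +0.35 − (0.0591/2)(−0.371) = +0.36 V.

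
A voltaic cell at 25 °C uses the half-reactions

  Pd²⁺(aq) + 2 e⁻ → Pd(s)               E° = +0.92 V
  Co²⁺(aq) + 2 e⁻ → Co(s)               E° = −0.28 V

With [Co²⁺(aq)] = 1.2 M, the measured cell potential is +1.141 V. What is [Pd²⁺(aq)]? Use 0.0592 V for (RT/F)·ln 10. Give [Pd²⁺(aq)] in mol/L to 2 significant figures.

With Pd²⁺/Pd at the cathode and Co²⁺/Co at the anode, E°cell = +0.92 − (−0.28) = +1.20 V (n = 2).
From the Nernst equation, log Q = n(E° − E)/0.0592 = 2·(+1.20 − (+1.141))/0.0592 = 1.993.
For Pd²⁺(aq) + Co(s) → Pd(s) + Co²⁺(aq), the reaction quotient is Q = [Co²⁺(aq)] / [Pd²⁺(aq)].
Isolating [Pd²⁺(aq)] in Q = 10^{1.993} yields log [Pd²⁺(aq)] = −1.914, i.e. 0.012 M.

0.012 M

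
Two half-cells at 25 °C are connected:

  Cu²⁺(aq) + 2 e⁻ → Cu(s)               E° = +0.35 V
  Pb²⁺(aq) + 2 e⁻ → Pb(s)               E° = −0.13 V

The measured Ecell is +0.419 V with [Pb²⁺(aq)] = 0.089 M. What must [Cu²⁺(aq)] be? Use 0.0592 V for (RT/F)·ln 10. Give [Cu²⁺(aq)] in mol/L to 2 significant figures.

Cu²⁺/Cu is the cathode (higher E°); E°cell = +0.35 − (−0.13) = +0.48 V with n = 2.
Since E = E° − (0.0592/n)·log Q, log Q = n(E° − E)/0.0592 = 2.061.
Balancing electrons gives Cu²⁺(aq) + Pb(s) → Cu(s) + Pb²⁺(aq); thus Q = [Pb²⁺(aq)] / [Cu²⁺(aq)].
Solving for the unknown gives log [Cu²⁺(aq)] = −3.112, so [Cu²⁺(aq)] ≈ 0.00077 M.

0.00077 M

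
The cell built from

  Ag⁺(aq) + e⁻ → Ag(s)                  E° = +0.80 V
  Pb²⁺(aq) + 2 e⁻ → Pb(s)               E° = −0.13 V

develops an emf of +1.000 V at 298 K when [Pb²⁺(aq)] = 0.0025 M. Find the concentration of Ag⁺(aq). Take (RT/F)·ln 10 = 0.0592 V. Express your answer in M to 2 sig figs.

0.76 M

The Ag⁺/Ag couple has the larger reduction potential, so it is the cathode: E°cell = +0.80 − (−0.13) = +0.93 V and n = 2.
From the Nernst equation, log Q = n(E° − E)/0.0592 = 2·(+0.93 − (+1.000))/0.0592 = −2.365.
For 2 Ag⁺(aq) + Pb(s) → 2 Ag(s) + Pb²⁺(aq), the reaction quotient is Q = [Pb²⁺(aq)] / [Ag⁺(aq)]^2.
Solving for the unknown gives log [Ag⁺(aq)] = −0.119, so [Ag⁺(aq)] ≈ 0.76 M.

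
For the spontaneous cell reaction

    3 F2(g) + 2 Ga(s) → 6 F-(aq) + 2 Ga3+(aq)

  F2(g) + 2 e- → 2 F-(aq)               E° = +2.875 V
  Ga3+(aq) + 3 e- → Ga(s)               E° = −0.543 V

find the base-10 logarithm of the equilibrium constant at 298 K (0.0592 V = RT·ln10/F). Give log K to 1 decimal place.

The F₂/F⁻ couple is reduced (cathode); E°cell = +2.875 − (−0.543) = +3.418 V with n = 6.
At equilibrium E = 0, so log K = nE°cell / 0.0592 = (6)(+3.418) / 0.0592 = 346.4.

log K = 346.4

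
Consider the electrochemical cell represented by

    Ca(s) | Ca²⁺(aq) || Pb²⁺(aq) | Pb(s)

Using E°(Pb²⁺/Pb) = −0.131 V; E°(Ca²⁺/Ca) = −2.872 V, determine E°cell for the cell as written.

By convention the left-hand electrode in cell notation is the anode (oxidation) and the right-hand electrode is the cathode (reduction).
E°cell = E°(right) − E°(left) = −0.131 − (−2.872) = +2.741 V.

+2.741 V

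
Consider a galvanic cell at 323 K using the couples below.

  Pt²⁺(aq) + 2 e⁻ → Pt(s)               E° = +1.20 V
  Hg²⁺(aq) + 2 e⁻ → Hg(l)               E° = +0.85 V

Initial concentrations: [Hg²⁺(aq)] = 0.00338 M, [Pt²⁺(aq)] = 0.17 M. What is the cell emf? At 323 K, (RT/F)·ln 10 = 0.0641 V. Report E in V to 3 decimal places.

Since E°(Pt²⁺/Pt) > E°(Hg²⁺/Hg), Pt²⁺/Pt serves as the cathode.
The standard potential is +1.20 − (+0.85) = +0.35 V and the balanced reaction transfers n = 2 electrons.
The balanced reaction is Pt²⁺(aq) + Hg(l) → Pt(s) + Hg²⁺(aq), so Q = [Hg²⁺(aq)] / [Pt²⁺(aq)] = 0.0199 and log Q = −1.702.
E = E° − (0.0641/n)·log Q = +0.35 − (0.0641/2)(−1.702) = +0.405 V.

+0.405 V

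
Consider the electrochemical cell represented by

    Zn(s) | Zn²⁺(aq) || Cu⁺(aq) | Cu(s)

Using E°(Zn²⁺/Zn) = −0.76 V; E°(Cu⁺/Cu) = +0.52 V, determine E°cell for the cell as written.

+1.28 V

By convention the left-hand electrode in cell notation is the anode (oxidation) and the right-hand electrode is the cathode (reduction).
E°cell = E°(right) − E°(left) = +0.52 − (−0.76) = +1.28 V.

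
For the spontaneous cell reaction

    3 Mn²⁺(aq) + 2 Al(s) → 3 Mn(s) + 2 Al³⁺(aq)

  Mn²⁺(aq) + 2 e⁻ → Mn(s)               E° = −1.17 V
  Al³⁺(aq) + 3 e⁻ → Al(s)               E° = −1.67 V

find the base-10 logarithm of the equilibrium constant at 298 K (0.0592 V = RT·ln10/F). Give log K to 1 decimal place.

log K = 50.7

The Mn²⁺/Mn couple is reduced (cathode); E°cell = −1.17 − (−1.67) = +0.50 V with n = 6.
At equilibrium E = 0, so log K = nE°cell / 0.0592 = (6)(+0.50) / 0.0592 = 50.7.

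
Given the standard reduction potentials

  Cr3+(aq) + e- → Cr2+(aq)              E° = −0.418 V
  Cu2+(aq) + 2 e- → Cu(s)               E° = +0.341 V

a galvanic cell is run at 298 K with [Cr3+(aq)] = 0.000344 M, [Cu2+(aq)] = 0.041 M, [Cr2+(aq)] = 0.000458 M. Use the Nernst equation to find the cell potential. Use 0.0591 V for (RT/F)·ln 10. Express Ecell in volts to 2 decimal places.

+0.73 V

Cu²⁺/Cu is reduced (cathode, E° = +0.341 V) and Cr³⁺/Cr²⁺ is oxidized (anode).
The standard potential is +0.341 − (−0.418) = +0.759 V and the balanced reaction transfers n = 2 electrons.
Balancing gives Cu2+(aq) + 2 Cr2+(aq) → Cu(s) + 2 Cr3+(aq); hence Q = [Cr3+(aq)]^2 / ([Cu2+(aq)]·[Cr2+(aq)]^2) = 13.8 (log Q = 1.139).
Applying E = E° − (RT ln10/nF)·log Q gives +0.759 − (0.0591/2)(1.139) = +0.73 V.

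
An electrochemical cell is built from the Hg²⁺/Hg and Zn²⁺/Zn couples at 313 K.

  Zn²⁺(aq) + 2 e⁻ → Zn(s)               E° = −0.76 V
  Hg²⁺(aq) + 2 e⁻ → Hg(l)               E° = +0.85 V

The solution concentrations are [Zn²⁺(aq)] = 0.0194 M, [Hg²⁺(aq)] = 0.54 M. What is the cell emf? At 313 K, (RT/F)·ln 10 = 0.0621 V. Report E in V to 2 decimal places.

+1.65 V

The Hg²⁺/Hg couple has the more positive E°, so it is the cathode; Zn²⁺/Zn is the anode.
E°cell = E°cat − E°an = +0.85 − (−0.76) = +1.61 V; n = 2.
For the overall reaction Hg²⁺(aq) + Zn(s) → Hg(l) + Zn²⁺(aq), Q = [Zn²⁺(aq)] / [Hg²⁺(aq)] = 0.0359, giving log Q = −1.445.
E = E° − (0.0621/n)·log Q = +1.61 − (0.0621/2)(−1.445) = +1.65 V.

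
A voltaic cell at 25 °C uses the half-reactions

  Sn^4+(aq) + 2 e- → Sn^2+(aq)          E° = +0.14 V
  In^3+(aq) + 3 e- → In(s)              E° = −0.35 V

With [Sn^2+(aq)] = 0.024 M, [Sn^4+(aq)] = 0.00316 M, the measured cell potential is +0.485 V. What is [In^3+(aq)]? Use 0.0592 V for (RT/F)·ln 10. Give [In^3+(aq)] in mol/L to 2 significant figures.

Sn⁴⁺/Sn²⁺ is the cathode (higher E°); E°cell = +0.14 − (−0.35) = +0.49 V with n = 6.
From the Nernst equation, log Q = n(E° − E)/0.0592 = 6·(+0.49 − (+0.485))/0.0592 = 0.507.
The balanced reaction is 3 Sn^4+(aq) + 2 In(s) → 3 Sn^2+(aq) + 2 In^3+(aq), so Q = ([Sn^2+(aq)]^3·[In^3+(aq)]^2) / [Sn^4+(aq)]^3.
Substituting the known concentrations and solving, log [In^3+(aq)] = −1.067 and [In^3+(aq)] = 0.086 M.

0.086 M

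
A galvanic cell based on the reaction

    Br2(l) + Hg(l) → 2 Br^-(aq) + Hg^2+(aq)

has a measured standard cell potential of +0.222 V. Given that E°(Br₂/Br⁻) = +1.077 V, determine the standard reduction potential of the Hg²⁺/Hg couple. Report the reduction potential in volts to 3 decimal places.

+0.855 V

In the reaction as written the Br₂/Br⁻ couple is reduced (cathode) and Hg²⁺/Hg is oxidized (anode), so E°cell = E°(Br₂/Br⁻) − E°(Hg²⁺/Hg).
E°(Hg²⁺/Hg) = E°(cathode) − E°cell = +1.077 − (+0.222) = +0.855 V.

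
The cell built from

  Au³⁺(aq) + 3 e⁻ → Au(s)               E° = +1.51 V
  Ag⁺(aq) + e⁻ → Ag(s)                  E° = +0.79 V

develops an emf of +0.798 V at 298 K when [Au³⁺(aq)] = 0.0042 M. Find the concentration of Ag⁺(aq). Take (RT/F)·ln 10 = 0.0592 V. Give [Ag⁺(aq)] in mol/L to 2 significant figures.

0.0078 M

With Au³⁺/Au at the cathode and Ag⁺/Ag at the anode, E°cell = +1.51 − (+0.79) = +0.72 V (n = 3).
Rearranging E = E° − (0.0592/n)·log Q gives log Q = 3(+0.72 − (+0.798))/0.0592 = −3.953.
The balanced reaction is Au³⁺(aq) + 3 Ag(s) → Au(s) + 3 Ag⁺(aq), so Q = [Ag⁺(aq)]^3 / [Au³⁺(aq)].
Substituting the known concentrations and solving, log [Ag⁺(aq)] = −2.110 and [Ag⁺(aq)] = 0.0078 M.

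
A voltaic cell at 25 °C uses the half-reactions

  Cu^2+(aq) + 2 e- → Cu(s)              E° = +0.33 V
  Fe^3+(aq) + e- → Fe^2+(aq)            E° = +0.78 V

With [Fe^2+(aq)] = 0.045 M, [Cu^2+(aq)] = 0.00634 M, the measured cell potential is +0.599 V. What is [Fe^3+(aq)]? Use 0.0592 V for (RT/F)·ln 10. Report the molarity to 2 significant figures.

Fe³⁺/Fe²⁺ is the cathode (higher E°); E°cell = +0.78 − (+0.33) = +0.45 V with n = 2.
From the Nernst equation, log Q = n(E° − E)/0.0592 = 2·(+0.45 − (+0.599))/0.0592 = −5.034.
For 2 Fe^3+(aq) + Cu(s) → 2 Fe^2+(aq) + Cu^2+(aq), the reaction quotient is Q = ([Fe^2+(aq)]^2·[Cu^2+(aq)]) / [Fe^3+(aq)]^2.
Substituting the known concentrations and solving, log [Fe^3+(aq)] = 0.071 and [Fe^3+(aq)] = 1.2 M.

1.2 M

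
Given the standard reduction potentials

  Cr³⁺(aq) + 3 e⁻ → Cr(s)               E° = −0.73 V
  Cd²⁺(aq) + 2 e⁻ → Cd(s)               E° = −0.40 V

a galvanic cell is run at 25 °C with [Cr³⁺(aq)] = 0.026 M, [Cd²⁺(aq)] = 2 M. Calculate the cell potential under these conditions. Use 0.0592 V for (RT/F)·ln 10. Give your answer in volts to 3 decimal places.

Since E°(Cd²⁺/Cd) > E°(Cr³⁺/Cr), Cd²⁺/Cd serves as the cathode.
E°cell = −0.40 − (−0.73) = +0.33 V, with n = 6 electrons transferred.
For the overall reaction 3 Cd²⁺(aq) + 2 Cr(s) → 3 Cd(s) + 2 Cr³⁺(aq), Q = [Cr³⁺(aq)]^2 / [Cd²⁺(aq)]^3 = 8.45×10^−5, giving log Q = −4.073.
E = E° − (0.0592/n)·log Q = +0.33 − (0.0592/6)(−4.073) = +0.370 V.

+0.370 V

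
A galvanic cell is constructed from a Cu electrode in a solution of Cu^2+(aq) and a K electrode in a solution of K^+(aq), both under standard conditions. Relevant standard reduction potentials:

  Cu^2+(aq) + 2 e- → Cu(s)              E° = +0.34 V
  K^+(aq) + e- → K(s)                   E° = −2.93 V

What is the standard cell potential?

Of the two couples in this cell, the one with the more positive reduction potential is reduced at the cathode: here that is Cu²⁺/Cu (+0.34 V); K⁺/K (−2.93 V) is the anode.
E°cell = E°(cathode) − E°(anode) = +0.34 − (−2.93) = +3.27 V.

+3.27 V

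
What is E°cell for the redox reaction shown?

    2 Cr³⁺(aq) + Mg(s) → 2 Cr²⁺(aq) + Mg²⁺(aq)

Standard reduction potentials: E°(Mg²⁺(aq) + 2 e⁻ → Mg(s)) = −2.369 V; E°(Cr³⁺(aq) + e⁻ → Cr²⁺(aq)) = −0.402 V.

+1.967 V

Cr³⁺(aq) gains electrons, so the Cr³⁺/Cr²⁺ couple is the cathode; the Mg²⁺/Mg couple is the anode.
E°cell = E°(cathode) − E°(anode) = −0.402 − (−2.369) = +1.967 V.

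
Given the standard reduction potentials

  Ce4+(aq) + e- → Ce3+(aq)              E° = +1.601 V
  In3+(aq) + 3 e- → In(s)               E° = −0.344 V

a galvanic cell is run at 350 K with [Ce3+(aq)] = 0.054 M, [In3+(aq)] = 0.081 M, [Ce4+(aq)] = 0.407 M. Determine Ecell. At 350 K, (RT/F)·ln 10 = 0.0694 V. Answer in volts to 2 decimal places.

Since E°(Ce⁴⁺/Ce³⁺) > E°(In³⁺/In), Ce⁴⁺/Ce³⁺ serves as the cathode.
E°cell = E°cat − E°an = +1.601 − (−0.344) = +1.945 V; n = 3.
The balanced reaction is 3 Ce4+(aq) + In(s) → 3 Ce3+(aq) + In3+(aq), so Q = ([Ce3+(aq)]^3·[In3+(aq)]) / [Ce4+(aq)]^3 = 0.000189 and log Q = −3.723.
Applying E = E° − (RT ln10/nF)·log Q gives +1.945 − (0.0694/3)(−3.723) = +2.03 V.

+2.03 V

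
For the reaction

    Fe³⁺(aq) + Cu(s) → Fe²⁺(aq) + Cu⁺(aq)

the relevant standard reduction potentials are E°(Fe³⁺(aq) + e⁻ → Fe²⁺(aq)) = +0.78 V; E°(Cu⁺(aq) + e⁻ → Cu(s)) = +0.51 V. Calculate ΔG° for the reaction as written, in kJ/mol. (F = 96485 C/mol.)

−26.1 kJ/mol

In the reaction as written Fe³⁺(aq) is reduced, so the Fe³⁺/Fe²⁺ couple is the cathode and Cu⁺/Cu is the anode.
E°cell = +0.78 − (+0.51) = +0.27 V; balancing electrons gives n = 1.
ΔG° = −nFE°cell = −(1)(96485)(+0.27) J/mol = −26.1 kJ/mol.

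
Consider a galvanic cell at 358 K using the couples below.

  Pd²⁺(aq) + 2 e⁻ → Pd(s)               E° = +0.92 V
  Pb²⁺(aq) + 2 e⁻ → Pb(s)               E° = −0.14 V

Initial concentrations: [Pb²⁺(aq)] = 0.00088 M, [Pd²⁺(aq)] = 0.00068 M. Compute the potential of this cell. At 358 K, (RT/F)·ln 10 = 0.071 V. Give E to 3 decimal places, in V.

+1.056 V

The Pd²⁺/Pd couple has the more positive E°, so it is the cathode; Pb²⁺/Pb is the anode.
E°cell = E°cat − E°an = +0.92 − (−0.14) = +1.06 V; n = 2.
For the overall reaction Pd²⁺(aq) + Pb(s) → Pd(s) + Pb²⁺(aq), Q = [Pb²⁺(aq)] / [Pd²⁺(aq)] = 1.29, giving log Q = 0.112.
By the Nernst equation, E = +1.06 − (0.071/2)·(0.112) = +1.056 V.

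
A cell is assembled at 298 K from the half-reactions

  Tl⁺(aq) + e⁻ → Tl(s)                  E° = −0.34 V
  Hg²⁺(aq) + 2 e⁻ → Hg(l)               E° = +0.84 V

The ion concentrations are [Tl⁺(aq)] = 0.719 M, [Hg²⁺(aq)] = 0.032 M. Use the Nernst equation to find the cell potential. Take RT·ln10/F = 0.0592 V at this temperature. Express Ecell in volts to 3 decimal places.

+1.144 V

Hg²⁺/Hg is reduced (cathode, E° = +0.84 V) and Tl⁺/Tl is oxidized (anode).
E°cell = E°cat − E°an = +0.84 − (−0.34) = +1.18 V; n = 2.
Balancing gives Hg²⁺(aq) + 2 Tl(s) → Hg(l) + 2 Tl⁺(aq); hence Q = [Tl⁺(aq)]^2 / [Hg²⁺(aq)] = 16.2 (log Q = 1.208).
By the Nernst equation, E = +1.18 − (0.0592/2)·(1.208) = +1.144 V.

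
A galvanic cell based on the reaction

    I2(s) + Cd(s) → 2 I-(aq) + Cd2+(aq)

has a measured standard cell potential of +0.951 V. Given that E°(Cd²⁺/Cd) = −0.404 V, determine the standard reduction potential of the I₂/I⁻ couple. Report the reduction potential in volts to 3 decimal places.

In the reaction as written the I₂/I⁻ couple is reduced (cathode) and Cd²⁺/Cd is oxidized (anode), so E°cell = E°(I₂/I⁻) − E°(Cd²⁺/Cd).
E°(I₂/I⁻) = E°cell + E°(anode) = +0.951 + (−0.404) = +0.547 V.

+0.547 V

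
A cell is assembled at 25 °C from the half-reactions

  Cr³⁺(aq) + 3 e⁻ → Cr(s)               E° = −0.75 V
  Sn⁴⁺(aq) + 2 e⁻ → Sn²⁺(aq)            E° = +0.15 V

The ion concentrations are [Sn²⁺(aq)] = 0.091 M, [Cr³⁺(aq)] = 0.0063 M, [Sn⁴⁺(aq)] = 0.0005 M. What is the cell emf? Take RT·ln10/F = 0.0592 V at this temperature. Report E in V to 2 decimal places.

+0.88 V

Sn⁴⁺/Sn²⁺ is reduced (cathode, E° = +0.15 V) and Cr³⁺/Cr is oxidized (anode).
E°cell = E°cat − E°an = +0.15 − (−0.75) = +0.90 V; n = 6.
For the overall reaction 3 Sn⁴⁺(aq) + 2 Cr(s) → 3 Sn²⁺(aq) + 2 Cr³⁺(aq), Q = ([Sn²⁺(aq)]^3·[Cr³⁺(aq)]^2) / [Sn⁴⁺(aq)]^3 = 239, giving log Q = 2.379.
By the Nernst equation, E = +0.90 − (0.0592/6)·(2.379) = +0.88 V.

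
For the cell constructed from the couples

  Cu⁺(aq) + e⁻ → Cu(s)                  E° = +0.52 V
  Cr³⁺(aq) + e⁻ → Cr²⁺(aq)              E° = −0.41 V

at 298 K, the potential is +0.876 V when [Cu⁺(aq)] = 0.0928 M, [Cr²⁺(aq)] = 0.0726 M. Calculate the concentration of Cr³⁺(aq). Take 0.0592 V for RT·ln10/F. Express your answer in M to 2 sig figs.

With Cu⁺/Cu at the cathode and Cr³⁺/Cr²⁺ at the anode, E°cell = +0.52 − (−0.41) = +0.93 V (n = 1).
From the Nernst equation, log Q = n(E° − E)/0.0592 = 1·(+0.93 − (+0.876))/0.0592 = 0.912.
For Cu⁺(aq) + Cr²⁺(aq) → Cu(s) + Cr³⁺(aq), the reaction quotient is Q = [Cr³⁺(aq)] / ([Cu⁺(aq)]·[Cr²⁺(aq)]).
Solving for the unknown gives log [Cr³⁺(aq)] = −1.260, so [Cr³⁺(aq)] ≈ 0.055 M.

0.055 M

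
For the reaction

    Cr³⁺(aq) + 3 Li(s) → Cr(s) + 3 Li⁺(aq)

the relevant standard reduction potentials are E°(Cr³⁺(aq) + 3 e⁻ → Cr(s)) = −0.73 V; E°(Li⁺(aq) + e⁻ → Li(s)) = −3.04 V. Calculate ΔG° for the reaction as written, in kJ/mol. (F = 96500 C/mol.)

−669 kJ/mol

In the reaction as written Cr³⁺(aq) is reduced, so the Cr³⁺/Cr couple is the cathode and Li⁺/Li is the anode.
E°cell = −0.73 − (−3.04) = +2.31 V; balancing electrons gives n = 3.
ΔG° = −nFE°cell = −(3)(96500)(+2.31) J/mol = −669 kJ/mol.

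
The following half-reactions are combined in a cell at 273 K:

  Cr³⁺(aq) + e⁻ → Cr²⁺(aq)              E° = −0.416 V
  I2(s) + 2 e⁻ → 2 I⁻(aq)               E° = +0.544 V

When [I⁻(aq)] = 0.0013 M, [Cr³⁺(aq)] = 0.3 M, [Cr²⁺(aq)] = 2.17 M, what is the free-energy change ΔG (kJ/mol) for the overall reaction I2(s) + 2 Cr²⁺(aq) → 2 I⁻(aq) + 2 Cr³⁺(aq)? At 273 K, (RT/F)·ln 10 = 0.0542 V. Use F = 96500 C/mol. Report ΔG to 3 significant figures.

The standard cell potential is +0.544 − (−0.416) = +0.960 V, with n = 2 electrons in the balanced equation.
Q = ([I⁻(aq)]^2·[Cr³⁺(aq)]^2) / [Cr²⁺(aq)]^2 = 3.23×10^−8, so log Q = −7.491 and E = +0.960 − (0.0542/2)(−7.491) = +1.1630 V.
Finally ΔG = −nFE = −(2)(96500 C/mol)(+1.1630 V) = −224 kJ/mol.

−224 kJ/mol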